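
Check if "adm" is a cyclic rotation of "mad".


Word: "mad", Candidate: "adm"
Method: check if candidate is substring of word+word
"madmad" contains "adm"? Yes
Is rotation = Yes


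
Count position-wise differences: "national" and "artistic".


Comparing character by character (same length = 8):
  Pos 0: 'n' vs 'a' !=
  Pos 1: 'a' vs 'r' !=
  Pos 2: 't' vs 't' =
  Pos 3: 'i' vs 'i' =
  Pos 4: 'o' vs 's' !=
  Pos 5: 'n' vs 't' !=
  Pos 6: 'a' vs 'i' !=
  Pos 7: 'l' vs 'c' !=
Hamming distance = 6


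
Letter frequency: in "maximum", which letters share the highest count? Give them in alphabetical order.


Word: "maximum"
Letter counts:
  'a': 1
  'i': 1
  'm': 3
  'u': 1
  'x': 1
Maximum count = 3
Most frequent = 'm' (3 times each)


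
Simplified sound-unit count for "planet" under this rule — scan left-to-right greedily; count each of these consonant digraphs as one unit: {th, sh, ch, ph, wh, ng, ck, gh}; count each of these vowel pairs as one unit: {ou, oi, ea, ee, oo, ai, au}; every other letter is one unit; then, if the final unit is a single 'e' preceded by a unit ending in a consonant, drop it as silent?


Word: "planet" (6 letters)
Left-to-right scan:
  1. 'p' (letter)
  2. 'l' (letter)
  3. 'a' (letter)
  4. 'n' (letter)
  5. 'e' (letter)
  6. 't' (letter)
Units from scan: 6
Sound units = 6 units


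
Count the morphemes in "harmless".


Word: "harmless"
Morphemes: harm + -less
Each morpheme carries meaning
= 2 morphemes


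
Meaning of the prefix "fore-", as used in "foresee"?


Prefix: fore-
Example: foresee = fore- + see
Meaning = before


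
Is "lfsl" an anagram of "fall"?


Word 1: "fall" → sorted: afll
Word 2: "lfsl" → sorted: flls
Same letters? afll != flls
Anagram = No


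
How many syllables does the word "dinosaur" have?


Word: "dinosaur"
Syllable breakdown: di | no | saur
Counting: 3 parts
= 3 syllables


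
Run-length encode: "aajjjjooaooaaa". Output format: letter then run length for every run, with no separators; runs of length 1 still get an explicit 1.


String: "aajjjjooaooaaa"
Scanning for consecutive runs:
  'a' x 2
  'j' x 4
  'o' x 2
  'a' x 1
  'o' x 2
  'a' x 3
RLE = "a2j4o2a1o2a3"


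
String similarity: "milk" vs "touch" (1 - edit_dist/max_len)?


Word 1: "milk" (length 4)
Word 2: "touch" (length 5)
One optimal edit sequence:
  1. insert 't'  (+1)
  2. substitute 'm' -> 'o'  (+1)
  3. substitute 'i' -> 'u'  (+1)
  4. substitute 'l' -> 'c'  (+1)
  5. substitute 'k' -> 'h'  (+1)
Edit distance = 5
Max length = max(4, 5) = 5
Similarity = 1 - 5/5
= 0.0000


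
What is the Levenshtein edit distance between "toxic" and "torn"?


Word 1: "toxic" (length 5)
Word 2: "torn" (length 4)
One optimal edit sequence (insert/delete/substitute each cost 1):
  1. keep 't'
  2. keep 'o'
  3. delete 'x'  (+1)
  4. substitute 'i' -> 'r'  (+1)
  5. substitute 'c' -> 'n'  (+1)
Total edit operations: 3
Edit distance = 3


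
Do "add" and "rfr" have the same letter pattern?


Pattern of "add": [0, 1, 1]
Pattern of "rfr": [0, 1, 0]
Patterns do not match
Same pattern = No


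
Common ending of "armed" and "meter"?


Word 1: "armed"
Word 2: "meter"
Comparing from end:
  Pos -1: 'd' != 'r' (stop)
LCS = "" (length 0)


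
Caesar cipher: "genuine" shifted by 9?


Word: "genuine"
Shift: 9
Each letter → (letter + shift) mod 26:
  'g' (6) + 9 = 15 → 'p'
  'e' (4) + 9 = 13 → 'n'
  'n' (13) + 9 = 22 → 'w'
  'u' (20) + 9 = 3 → 'd'
  'i' (8) + 9 = 17 → 'r'
  'n' (13) + 9 = 22 → 'w'
  'e' (4) + 9 = 13 → 'n'
Result = "pnwdrwn"


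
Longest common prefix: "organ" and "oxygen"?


Word 1: "organ"
Word 2: "oxygen"
Comparing from start:
  Pos 0: 'o' == 'o'
  Pos 1: 'r' != 'x' (stop)
LCP = "o" (length 1)


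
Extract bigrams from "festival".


Word: "festival" (length 8)
Number of bigrams = 8 - 2 + 1 = 7
  Position 0: "fe"
  Position 1: "es"
  Position 2: "st"
  Position 3: "ti"
  Position 4: "iv"
  Position 5: "va"
  Position 6: "al"
Bigrams = "fe", "es", "st", "ti", "iv", "va", "al"


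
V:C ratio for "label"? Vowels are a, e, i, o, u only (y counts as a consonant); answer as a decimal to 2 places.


Word: "label"
Vowels (a,e,i,o,u): 2
Consonants: 3
Ratio = 2/3
= 0.67


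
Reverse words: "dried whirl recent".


Original: "dried whirl recent"
Words (1..n): dried | whirl | recent
Reversed (n..1): recent | whirl | dried
Result = "recent whirl dried"


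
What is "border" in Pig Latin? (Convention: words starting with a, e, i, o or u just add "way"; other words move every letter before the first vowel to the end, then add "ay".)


Word: "border"
Starts with consonant(s) → move to end, add 'ay'
Consonant cluster: "b"
Pig Latin = "orderbay"


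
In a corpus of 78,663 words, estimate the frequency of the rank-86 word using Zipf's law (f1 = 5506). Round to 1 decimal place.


Zipf's law: f(r) = f(1) / r
f(1) = 5506
f(86) = 5506 / 86
= 64.0 occurrences


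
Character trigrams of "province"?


Word: "province" (length 8)
Number of trigrams = 8 - 3 + 1 = 6
  Position 0: "pro"
  Position 1: "rov"
  Position 2: "ovi"
  Position 3: "vin"
  Position 4: "inc"
  Position 5: "nce"
Trigrams = "pro", "rov", "ovi", "vin", "inc", "nce"


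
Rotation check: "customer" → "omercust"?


Word: "customer", Candidate: "omercust"
Method: check if candidate is substring of word+word
"customercustomer" contains "omercust"? Yes
Is rotation = Yes


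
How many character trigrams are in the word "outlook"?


Word: "outlook" (length 7)
Number of 3-grams = length - 3 + 1 = 7 - 3 + 1
= 5


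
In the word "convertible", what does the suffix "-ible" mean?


Suffix: -ible
Example: convertible (convert + -ible)
Meaning = capable of


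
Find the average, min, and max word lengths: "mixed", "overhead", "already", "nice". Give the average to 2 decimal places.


Lengths: "mixed"=5, "overhead"=8, "already"=7, "nice"=4
Sum = 24, Count = 4
Average = 24/4 = 6.00
= avg=6.00, min=4, max=8


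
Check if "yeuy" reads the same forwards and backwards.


Word: "yeuy"
Reversed: "yuey"
Forward == Backward? yeuy != yuey
Palindrome = No


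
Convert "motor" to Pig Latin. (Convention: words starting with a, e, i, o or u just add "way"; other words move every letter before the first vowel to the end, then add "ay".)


Word: "motor"
Starts with consonant(s) → move to end, add 'ay'
Consonant cluster: "m"
Pig Latin = "otormay"


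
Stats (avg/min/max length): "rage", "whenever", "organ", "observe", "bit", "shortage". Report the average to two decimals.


Lengths: "rage"=4, "whenever"=8, "organ"=5, "observe"=7, "bit"=3, "shortage"=8
Sum = 35, Count = 6
Average = 35/6 = 5.83
= avg=5.83, min=3, max=8


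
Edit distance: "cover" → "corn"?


Word 1: "cover" (length 5)
Word 2: "corn" (length 4)
One optimal edit sequence (insert/delete/substitute each cost 1):
  1. keep 'c'
  2. keep 'o'
  3. delete 'v'  (+1)
  4. substitute 'e' -> 'r'  (+1)
  5. substitute 'r' -> 'n'  (+1)
Total edit operations: 3
Edit distance = 3


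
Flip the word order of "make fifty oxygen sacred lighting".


Original: "make fifty oxygen sacred lighting"
Words (1..n): make | fifty | oxygen | sacred | lighting
Reversed (n..1): lighting | sacred | oxygen | fifty | make
Result = "lighting sacred oxygen fifty make"


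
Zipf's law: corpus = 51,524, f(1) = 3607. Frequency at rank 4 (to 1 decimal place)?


Zipf's law: f(r) = f(1) / r
f(1) = 3607
f(4) = 3607 / 4
= 901.8 occurrences


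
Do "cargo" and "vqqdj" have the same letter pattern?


Pattern of "cargo": [0, 1, 2, 3, 4]
Pattern of "vqqdj": [0, 1, 1, 2, 3]
Patterns do not match
Same pattern = No


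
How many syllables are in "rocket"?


Word: "rocket"
Syllable breakdown: rock · et
Counting: 2 parts
= 2 syllables


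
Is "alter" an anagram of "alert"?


Word 1: "alert" → sorted: aelrt
Word 2: "alter" → sorted: aelrt
Same letters? aelrt == aelrt
Anagram = Yes


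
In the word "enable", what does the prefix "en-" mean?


Prefix: en-
Example: enable = en- + able
Meaning = cause to / put into


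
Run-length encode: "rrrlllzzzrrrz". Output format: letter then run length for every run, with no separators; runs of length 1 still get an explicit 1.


String: "rrrlllzzzrrrz"
Scanning for consecutive runs:
  'r' x 3
  'l' x 3
  'z' x 3
  'r' x 3
  'z' x 1
RLE = "r3l3z3r3z1"


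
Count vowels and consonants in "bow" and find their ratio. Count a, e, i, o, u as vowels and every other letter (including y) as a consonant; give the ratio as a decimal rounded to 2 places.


Word: "bow"
Vowels (a,e,i,o,u): 1
Consonants: 2
Ratio = 1/2
= 0.50


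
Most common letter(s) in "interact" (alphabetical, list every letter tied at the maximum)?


Word: "interact"
Letter counts:
  'a': 1
  'c': 1
  'e': 1
  'i': 1
  'n': 1
  'r': 1
  't': 2
Maximum count = 2
Most frequent = 't' (2 times each)


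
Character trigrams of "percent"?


Word: "percent" (length 7)
Number of trigrams = 7 - 3 + 1 = 5
  Position 0: "per"
  Position 1: "erc"
  Position 2: "rce"
  Position 3: "cen"
  Position 4: "ent"
Trigrams = "per", "erc", "rce", "cen", "ent"


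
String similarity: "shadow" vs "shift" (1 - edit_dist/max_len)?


Word 1: "shadow" (length 6)
Word 2: "shift" (length 5)
One optimal edit sequence:
  1. keep 's'
  2. keep 'h'
  3. delete 'a'  (+1)
  4. substitute 'd' -> 'i'  (+1)
  5. substitute 'o' -> 'f'  (+1)
  6. substitute 'w' -> 't'  (+1)
Edit distance = 4
Max length = max(6, 5) = 6
Similarity = 1 - 4/6
= 0.3333


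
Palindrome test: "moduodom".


Word: "moduodom"
Reversed: "modoudom"
Forward == Backward? moduodom != modoudom
Palindrome = No


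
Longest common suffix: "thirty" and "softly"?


Word 1: "thirty"
Word 2: "softly"
Comparing from end:
  Pos -1: 'y' == 'y'
  Pos -2: 't' != 'l' (stop)
LCS = "y" (length 1)


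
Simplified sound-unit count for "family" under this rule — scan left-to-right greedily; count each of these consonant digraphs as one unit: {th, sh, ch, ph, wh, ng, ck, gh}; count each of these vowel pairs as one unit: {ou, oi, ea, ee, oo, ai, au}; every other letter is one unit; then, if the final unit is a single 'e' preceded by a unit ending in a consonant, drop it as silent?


Word: "family" (6 letters)
Left-to-right scan:
  [1] 'f' (letter)
  [2] 'a' (letter)
  [3] 'm' (letter)
  [4] 'i' (letter)
  [5] 'l' (letter)
  [6] 'y' (letter)
Units from scan: 6
Sound units = 6 units


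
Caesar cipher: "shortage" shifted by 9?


Word: "shortage"
Shift: 9
Each letter → (letter + shift) mod 26:
  's' (18) + 9 = 1 → 'b'
  'h' (7) + 9 = 16 → 'q'
  'o' (14) + 9 = 23 → 'x'
  'r' (17) + 9 = 0 → 'a'
  't' (19) + 9 = 2 → 'c'
  'a' (0) + 9 = 9 → 'j'
  'g' (6) + 9 = 15 → 'p'
  'e' (4) + 9 = 13 → 'n'
Result = "bqxacjpn"


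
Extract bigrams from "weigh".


Word: "weigh" (length 5)
Number of bigrams = 5 - 2 + 1 = 4
  Position 0: "we"
  Position 1: "ei"
  Position 2: "ig"
  Position 3: "gh"
Bigrams = "we", "ei", "ig", "gh"


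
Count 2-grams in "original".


Word: "original" (length 8)
Number of 2-grams = length - 2 + 1 = 8 - 2 + 1
= 7


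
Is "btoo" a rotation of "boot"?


Word: "boot", Candidate: "btoo"
Method: check if candidate is substring of word+word
"bootboot" contains "btoo"? No
Is rotation = No


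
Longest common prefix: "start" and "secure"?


Word 1: "start"
Word 2: "secure"
Comparing from start:
  Pos 0: 's' == 's'
  Pos 1: 't' != 'e' (stop)
LCP = "s" (length 1)


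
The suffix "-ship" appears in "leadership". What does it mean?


Suffix: -ship
As in: leadership -> leader + -ship
Meaning = state / position


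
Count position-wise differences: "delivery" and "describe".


Comparing character by character (same length = 8):
  Pos 0: 'd' vs 'd' =
  Pos 1: 'e' vs 'e' =
  Pos 2: 'l' vs 's' !=
  Pos 3: 'i' vs 'c' !=
  Pos 4: 'v' vs 'r' !=
  Pos 5: 'e' vs 'i' !=
  Pos 6: 'r' vs 'b' !=
  Pos 7: 'y' vs 'e' !=
Hamming distance = 6


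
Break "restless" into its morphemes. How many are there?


Word: "restless"
Morphemes: rest / -less
Each morpheme carries meaning
= 2 morphemes


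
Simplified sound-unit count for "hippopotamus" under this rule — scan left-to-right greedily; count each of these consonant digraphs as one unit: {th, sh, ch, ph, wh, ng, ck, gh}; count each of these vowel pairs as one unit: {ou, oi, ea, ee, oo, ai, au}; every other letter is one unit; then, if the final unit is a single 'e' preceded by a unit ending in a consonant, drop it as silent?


Word: "hippopotamus" (12 letters)
Left-to-right scan:
  1. 'h' (letter)
  2. 'i' (letter)
  3. 'p' (letter)
  4. 'p' (letter)
  5. 'o' (letter)
  6. 'p' (letter)
  7. 'o' (letter)
  8. 't' (letter)
  9. 'a' (letter)
  10. 'm' (letter)
  11. 'u' (letter)
  12. 's' (letter)
Units from scan: 12
Sound units = 12 units


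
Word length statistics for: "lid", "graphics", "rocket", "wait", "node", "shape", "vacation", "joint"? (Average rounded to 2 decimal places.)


Lengths: "lid"=3, "graphics"=8, "rocket"=6, "wait"=4, "node"=4, "shape"=5, "vacation"=8, "joint"=5
Sum = 43, Count = 8
Average = 43/8 = 5.38
= avg=5.38, min=3, max=8


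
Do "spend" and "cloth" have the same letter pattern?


Pattern of "spend": [0, 1, 2, 3, 4]
Pattern of "cloth": [0, 1, 2, 3, 4]
Patterns match
Same pattern = Yes


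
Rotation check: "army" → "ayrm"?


Word: "army", Candidate: "ayrm"
Method: check if candidate is substring of word+word
"armyarmy" contains "ayrm"? No
Is rotation = No


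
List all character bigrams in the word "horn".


Word: "horn" (length 4)
Number of bigrams = 4 - 2 + 1 = 3
  Position 0: "ho"
  Position 1: "or"
  Position 2: "rn"
Bigrams = "ho", "or", "rn"


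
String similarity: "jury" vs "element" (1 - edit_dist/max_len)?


Word 1: "jury" (length 4)
Word 2: "element" (length 7)
One optimal edit sequence:
  1. insert 'e'  (+1)
  2. insert 'l'  (+1)
  3. insert 'e'  (+1)
  4. substitute 'j' -> 'm'  (+1)
  5. substitute 'u' -> 'e'  (+1)
  6. substitute 'r' -> 'n'  (+1)
  7. substitute 'y' -> 't'  (+1)
Edit distance = 7
Max length = max(4, 7) = 7
Similarity = 1 - 7/7
= 0.0000


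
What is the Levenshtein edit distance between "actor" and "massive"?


Word 1: "actor" (length 5)
Word 2: "massive" (length 7)
One optimal edit sequence (insert/delete/substitute each cost 1):
  1. insert 'm'  (+1)
  2. keep 'a'
  3. insert 's'  (+1)
  4. substitute 'c' -> 's'  (+1)
  5. substitute 't' -> 'i'  (+1)
  6. substitute 'o' -> 'v'  (+1)
  7. substitute 'r' -> 'e'  (+1)
Total edit operations: 6
Edit distance = 6


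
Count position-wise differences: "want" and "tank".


Comparing character by character (same length = 4):
  Pos 0: 'w' vs 't' !=
  Pos 1: 'a' vs 'a' =
  Pos 2: 'n' vs 'n' =
  Pos 3: 't' vs 'k' !=
Hamming distance = 2


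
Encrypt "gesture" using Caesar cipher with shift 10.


Word: "gesture"
Shift: 10
Each letter → (letter + shift) mod 26:
  'g' (6) + 10 = 16 → 'q'
  'e' (4) + 10 = 14 → 'o'
  's' (18) + 10 = 2 → 'c'
  't' (19) + 10 = 3 → 'd'
  'u' (20) + 10 = 4 → 'e'
  'r' (17) + 10 = 1 → 'b'
  'e' (4) + 10 = 14 → 'o'
Result = "qocdebo"


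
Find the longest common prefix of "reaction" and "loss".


Word 1: "reaction"
Word 2: "loss"
Comparing from start:
  Pos 0: 'r' != 'l' (stop)
LCP = "" (length 0)


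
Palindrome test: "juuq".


Word: "juuq"
Reversed: "quuj"
Forward == Backward? juuq != quuj
Palindrome = No


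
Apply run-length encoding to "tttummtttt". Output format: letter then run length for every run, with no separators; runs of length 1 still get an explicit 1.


String: "tttummtttt"
Scanning for consecutive runs:
  't' x 3
  'u' x 1
  'm' x 2
  't' x 4
RLE = "t3u1m2t4"


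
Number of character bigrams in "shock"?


Word: "shock" (length 5)
Number of 2-grams = length - 2 + 1 = 5 - 2 + 1
= 4


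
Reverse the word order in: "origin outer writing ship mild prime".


Original: "origin outer writing ship mild prime"
Words (1..n): origin | outer | writing | ship | mild | prime
Reversed (n..1): prime | mild | ship | writing | outer | origin
Result = "prime mild ship writing outer origin"


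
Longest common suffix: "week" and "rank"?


Word 1: "week"
Word 2: "rank"
Comparing from end:
  Pos -1: 'k' == 'k'
  Pos -2: 'e' != 'n' (stop)
LCS = "k" (length 1)


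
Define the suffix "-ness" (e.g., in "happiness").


Suffix: -ness
As in: happiness -> happy + -ness, with a spelling change
Meaning = state of being


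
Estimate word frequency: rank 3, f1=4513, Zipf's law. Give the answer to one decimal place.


Zipf's law: f(r) = f(1) / r
f(1) = 4513
f(3) = 4513 / 3
= 1504.3 occurrences


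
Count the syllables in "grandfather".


Word: "grandfather"
Syllable breakdown: grand / fa / ther
Counting: 3 parts
= 3 syllables


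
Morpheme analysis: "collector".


Word: "collector"
Morphemes: collect / -or
Each morpheme carries meaning
= 2 morphemes


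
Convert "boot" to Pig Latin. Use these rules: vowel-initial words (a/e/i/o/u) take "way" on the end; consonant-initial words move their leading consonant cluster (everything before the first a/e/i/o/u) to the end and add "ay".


Word: "boot"
Starts with consonant(s) → move to end, add 'ay'
Consonant cluster: "b"
Pig Latin = "ootbay"


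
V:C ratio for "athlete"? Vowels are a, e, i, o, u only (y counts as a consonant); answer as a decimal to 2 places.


Word: "athlete"
Vowels (a,e,i,o,u): 3
Consonants: 4
Ratio = 3/4
= 0.75


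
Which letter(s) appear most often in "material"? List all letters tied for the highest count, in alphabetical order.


Word: "material"
Letter counts:
  'a': 2
  'e': 1
  'i': 1
  'l': 1
  'm': 1
  'r': 1
  't': 1
Maximum count = 2
Most frequent = 'a' (2 times each)


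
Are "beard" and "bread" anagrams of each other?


Word 1: "beard" → sorted: abder
Word 2: "bread" → sorted: abder
Same letters? abder == abder
Anagram = Yes


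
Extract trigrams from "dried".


Word: "dried" (length 5)
Number of trigrams = 5 - 3 + 1 = 3
  Position 0: "dri"
  Position 1: "rie"
  Position 2: "ied"
Trigrams = "dri", "rie", "ied"


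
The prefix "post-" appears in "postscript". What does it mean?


Prefix: post-
Example: postscript (post- + script)
Meaning = after


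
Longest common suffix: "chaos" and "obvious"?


Word 1: "chaos"
Word 2: "obvious"
Comparing from end:
  Pos -1: 's' == 's'
  Pos -2: 'o' != 'u' (stop)
LCS = "s" (length 1)


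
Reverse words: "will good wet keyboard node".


Original: "will good wet keyboard node"
Words (1..n): will | good | wet | keyboard | node
Reversed (n..1): node | keyboard | wet | good | will
Result = "node keyboard wet good will"


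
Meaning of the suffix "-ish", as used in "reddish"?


Suffix: -ish
Example: reddish (red + -ish, with a spelling change)
Meaning = somewhat / having the qualities of


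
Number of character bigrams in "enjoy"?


Word: "enjoy" (length 5)
Number of 2-grams = length - 2 + 1 = 5 - 2 + 1
= 4


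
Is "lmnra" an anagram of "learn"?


Word 1: "learn" → sorted: aelnr
Word 2: "lmnra" → sorted: almnr
Same letters? aelnr != almnr
Anagram = No


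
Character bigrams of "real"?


Word: "real" (length 4)
Number of bigrams = 4 - 2 + 1 = 3
  Position 0: "re"
  Position 1: "ea"
  Position 2: "al"
Bigrams = "re", "ea", "al"


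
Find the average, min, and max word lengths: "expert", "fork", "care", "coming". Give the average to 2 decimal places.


Lengths: "expert"=6, "fork"=4, "care"=4, "coming"=6
Sum = 20, Count = 4
Average = 20/4 = 5.00
= avg=5.00, min=4, max=6


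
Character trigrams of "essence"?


Word: "essence" (length 7)
Number of trigrams = 7 - 3 + 1 = 5
  Position 0: "ess"
  Position 1: "sse"
  Position 2: "sen"
  Position 3: "enc"
  Position 4: "nce"
Trigrams = "ess", "sse", "sen", "enc", "nce"


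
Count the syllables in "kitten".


Word: "kitten"
Syllable breakdown: kit-ten
Counting: 2 parts
= 2 syllables


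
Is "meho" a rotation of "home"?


Word: "home", Candidate: "meho"
Method: check if candidate is substring of word+word
"homehome" contains "meho"? Yes
Is rotation = Yes


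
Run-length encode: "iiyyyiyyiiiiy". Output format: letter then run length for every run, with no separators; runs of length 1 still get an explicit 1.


String: "iiyyyiyyiiiiy"
Scanning for consecutive runs:
  'i' x 2
  'y' x 3
  'i' x 1
  'y' x 2
  'i' x 4
  'y' x 1
RLE = "i2y3i1y2i4y1"


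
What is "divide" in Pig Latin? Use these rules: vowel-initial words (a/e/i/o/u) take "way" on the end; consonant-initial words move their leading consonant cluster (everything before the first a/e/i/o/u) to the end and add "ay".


Word: "divide"
Starts with consonant(s) → move to end, add 'ay'
Consonant cluster: "d"
Pig Latin = "ivideday"


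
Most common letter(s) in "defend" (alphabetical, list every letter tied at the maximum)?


Word: "defend"
Letter counts:
  'd': 2
  'e': 2
  'f': 1
  'n': 1
Maximum count = 2
Most frequent = 'd', 'e' (2 times each)


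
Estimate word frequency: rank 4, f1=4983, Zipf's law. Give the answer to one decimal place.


Zipf's law: f(r) = f(1) / r
f(1) = 4983
f(4) = 4983 / 4
= 1245.8 occurrences


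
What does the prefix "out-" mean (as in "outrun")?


Prefix: out-
Example: outrun (out- + run)
Meaning = surpass


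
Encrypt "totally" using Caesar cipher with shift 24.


Word: "totally"
Shift: 24
Each letter → (letter + shift) mod 26:
  't' (19) + 24 = 17 → 'r'
  'o' (14) + 24 = 12 → 'm'
  't' (19) + 24 = 17 → 'r'
  'a' (0) + 24 = 24 → 'y'
  'l' (11) + 24 = 9 → 'j'
  'l' (11) + 24 = 9 → 'j'
  'y' (24) + 24 = 22 → 'w'
Result = "rmryjjw"


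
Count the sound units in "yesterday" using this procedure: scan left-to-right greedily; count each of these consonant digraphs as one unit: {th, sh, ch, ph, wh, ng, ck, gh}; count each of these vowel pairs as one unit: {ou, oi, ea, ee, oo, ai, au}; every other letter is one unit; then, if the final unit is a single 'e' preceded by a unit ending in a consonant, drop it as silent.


Word: "yesterday" (9 letters)
Left-to-right scan:
  [1] 'y' (letter)
  [2] 'e' (letter)
  [3] 's' (letter)
  [4] 't' (letter)
  [5] 'e' (letter)
  [6] 'r' (letter)
  [7] 'd' (letter)
  [8] 'a' (letter)
  [9] 'y' (letter)
Units from scan: 9
Sound units = 9 units


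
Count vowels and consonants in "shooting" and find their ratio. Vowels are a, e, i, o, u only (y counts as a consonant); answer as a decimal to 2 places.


Word: "shooting"
Vowels (a,e,i,o,u): 3
Consonants: 5
Ratio = 3/5
= 0.60


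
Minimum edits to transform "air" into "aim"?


Word 1: "air" (length 3)
Word 2: "aim" (length 3)
One optimal edit sequence (insert/delete/substitute each cost 1):
  1. keep 'a'
  2. keep 'i'
  3. substitute 'r' -> 'm'  (+1)
Total edit operations: 1
Edit distance = 1


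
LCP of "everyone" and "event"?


Word 1: "everyone"
Word 2: "event"
Comparing from start:
  Pos 0: 'e' == 'e'
  Pos 1: 'v' == 'v'
  Pos 2: 'e' == 'e'
  Pos 3: 'r' != 'n' (stop)
LCP = "eve" (length 3)


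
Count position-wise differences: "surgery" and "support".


Comparing character by character (same length = 7):
  Pos 0: 's' vs 's' =
  Pos 1: 'u' vs 'u' =
  Pos 2: 'r' vs 'p' !=
  Pos 3: 'g' vs 'p' !=
  Pos 4: 'e' vs 'o' !=
  Pos 5: 'r' vs 'r' =
  Pos 6: 'y' vs 't' !=
Hamming distance = 4


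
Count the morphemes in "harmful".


Word: "harmful"
Morphemes: harm + -ful
Each morpheme carries meaning
= 2 morphemes


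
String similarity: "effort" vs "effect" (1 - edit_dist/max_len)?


Word 1: "effort" (length 6)
Word 2: "effect" (length 6)
One optimal edit sequence:
  1. keep 'e'
  2. keep 'f'
  3. keep 'f'
  4. substitute 'o' -> 'e'  (+1)
  5. substitute 'r' -> 'c'  (+1)
  6. keep 't'
Edit distance = 2
Max length = max(6, 6) = 6
Similarity = 1 - 2/6
= 0.6667


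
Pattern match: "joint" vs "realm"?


Pattern of "joint": [0, 1, 2, 3, 4]
Pattern of "realm": [0, 1, 2, 3, 4]
Patterns match
Same pattern = Yes


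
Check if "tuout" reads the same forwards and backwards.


Word: "tuout"
Reversed: "tuout"
Forward == Backward? tuout == tuout
Palindrome = Yes


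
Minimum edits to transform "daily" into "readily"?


Word 1: "daily" (length 5)
Word 2: "readily" (length 7)
One optimal edit sequence (insert/delete/substitute each cost 1):
  1. insert 'r'  (+1)
  2. substitute 'd' -> 'e'  (+1)
  3. keep 'a'
  4. insert 'd'  (+1)
  5. keep 'i'
  6. keep 'l'
  7. keep 'y'
Total edit operations: 3
Edit distance = 3


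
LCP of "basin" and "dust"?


Word 1: "basin"
Word 2: "dust"
Comparing from start:
  Pos 0: 'b' != 'd' (stop)
LCP = "" (length 0)


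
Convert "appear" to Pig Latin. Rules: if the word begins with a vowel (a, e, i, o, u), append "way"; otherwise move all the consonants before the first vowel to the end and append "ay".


Word: "appear"
Starts with vowel → add 'way'
Pig Latin = "appearway"


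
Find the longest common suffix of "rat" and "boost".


Word 1: "rat"
Word 2: "boost"
Comparing from end:
  Pos -1: 't' == 't'
  Pos -2: 'a' != 's' (stop)
LCS = "t" (length 1)


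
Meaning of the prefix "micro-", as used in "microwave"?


Prefix: micro-
As in: microwave -> micro- + wave
Meaning = small


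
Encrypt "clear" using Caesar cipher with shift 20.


Word: "clear"
Shift: 20
Each letter → (letter + shift) mod 26:
  'c' (2) + 20 = 22 → 'w'
  'l' (11) + 20 = 5 → 'f'
  'e' (4) + 20 = 24 → 'y'
  'a' (0) + 20 = 20 → 'u'
  'r' (17) + 20 = 11 → 'l'
Result = "wfyul"


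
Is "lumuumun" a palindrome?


Word: "lumuumun"
Reversed: "numuumul"
Forward == Backward? lumuumun != numuumul
Palindrome = No


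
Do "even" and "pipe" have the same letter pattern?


Pattern of "even": [0, 1, 0, 2]
Pattern of "pipe": [0, 1, 0, 2]
Patterns match
Same pattern = Yes


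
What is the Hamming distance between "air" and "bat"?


Comparing character by character (same length = 3):
  Pos 0: 'a' vs 'b' !=
  Pos 1: 'i' vs 'a' !=
  Pos 2: 'r' vs 't' !=
Hamming distance = 3


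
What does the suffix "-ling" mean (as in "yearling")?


Suffix: -ling
Example: yearling = year + -ling
Meaning = small / young


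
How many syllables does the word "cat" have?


Word: "cat"
Syllable breakdown: cat
Counting: 1 part
= 1 syllable


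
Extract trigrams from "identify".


Word: "identify" (length 8)
Number of trigrams = 8 - 3 + 1 = 6
  Position 0: "ide"
  Position 1: "den"
  Position 2: "ent"
  Position 3: "nti"
  Position 4: "tif"
  Position 5: "ify"
Trigrams = "ide", "den", "ent", "nti", "tif", "ify"


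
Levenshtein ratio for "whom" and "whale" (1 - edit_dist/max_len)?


Word 1: "whom" (length 4)
Word 2: "whale" (length 5)
One optimal edit sequence:
  1. keep 'w'
  2. keep 'h'
  3. insert 'a'  (+1)
  4. substitute 'o' -> 'l'  (+1)
  5. substitute 'm' -> 'e'  (+1)
Edit distance = 3
Max length = max(4, 5) = 5
Similarity = 1 - 3/5
= 0.4000


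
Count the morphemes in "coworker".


Word: "coworker"
Morphemes: co- | work | -er
Each morpheme carries meaning
= 3 morphemes


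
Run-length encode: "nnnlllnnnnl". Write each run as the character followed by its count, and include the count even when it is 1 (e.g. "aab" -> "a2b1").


String: "nnnlllnnnnl"
Scanning for consecutive runs:
  'n' x 3
  'l' x 3
  'n' x 4
  'l' x 1
RLE = "n3l3n4l1"


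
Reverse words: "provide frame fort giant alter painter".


Original: "provide frame fort giant alter painter"
Words (1..n): provide | frame | fort | giant | alter | painter
Reversed (n..1): painter | alter | giant | fort | frame | provide
Result = "painter alter giant fort frame provide"


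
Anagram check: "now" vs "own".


Word 1: "now" → sorted: now
Word 2: "own" → sorted: now
Same letters? now == now
Anagram = Yes


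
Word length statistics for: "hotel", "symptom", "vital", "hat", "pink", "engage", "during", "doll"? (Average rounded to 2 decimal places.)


Lengths: "hotel"=5, "symptom"=7, "vital"=5, "hat"=3, "pink"=4, "engage"=6, "during"=6, "doll"=4
Sum = 40, Count = 8
Average = 40/8 = 5.00
= avg=5.00, min=3, max=7


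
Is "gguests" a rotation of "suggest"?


Word: "suggest", Candidate: "gguests"
Method: check if candidate is substring of word+word
"suggestsuggest" contains "gguests"? No
Is rotation = No


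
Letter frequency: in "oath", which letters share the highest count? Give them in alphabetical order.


Word: "oath"
Letter counts:
  'a': 1
  'h': 1
  'o': 1
  't': 1
Maximum count = 1
Most frequent = 'a', 'h', 'o', 't' (1 time each)


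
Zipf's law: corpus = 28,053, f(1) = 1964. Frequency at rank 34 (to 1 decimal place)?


Zipf's law: f(r) = f(1) / r
f(1) = 1964
f(34) = 1964 / 34
= 57.8 occurrences


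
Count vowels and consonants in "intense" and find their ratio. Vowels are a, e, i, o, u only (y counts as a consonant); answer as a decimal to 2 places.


Word: "intense"
Vowels (a,e,i,o,u): 3
Consonants: 4
Ratio = 3/4
= 0.75


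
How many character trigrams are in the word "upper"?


Word: "upper" (length 5)
Number of 3-grams = length - 3 + 1 = 5 - 3 + 1
= 3


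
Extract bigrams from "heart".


Word: "heart" (length 5)
Number of bigrams = 5 - 2 + 1 = 4
  Position 0: "he"
  Position 1: "ea"
  Position 2: "ar"
  Position 3: "rt"
Bigrams = "he", "ea", "ar", "rt"


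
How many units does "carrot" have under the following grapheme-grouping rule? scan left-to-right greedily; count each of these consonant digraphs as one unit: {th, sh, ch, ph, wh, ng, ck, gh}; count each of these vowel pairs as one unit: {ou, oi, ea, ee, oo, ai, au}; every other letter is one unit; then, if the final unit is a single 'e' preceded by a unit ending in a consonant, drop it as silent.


Word: "carrot" (6 letters)
Left-to-right scan:
  (1) 'c' (letter)
  (2) 'a' (letter)
  (3) 'r' (letter)
  (4) 'r' (letter)
  (5) 'o' (letter)
  (6) 't' (letter)
Units from scan: 6
Sound units = 6 units


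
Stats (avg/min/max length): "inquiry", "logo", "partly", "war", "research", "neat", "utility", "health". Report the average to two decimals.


Lengths: "inquiry"=7, "logo"=4, "partly"=6, "war"=3, "research"=8, "neat"=4, "utility"=7, "health"=6
Sum = 45, Count = 8
Average = 45/8 = 5.63
= avg=5.63, min=3, max=8


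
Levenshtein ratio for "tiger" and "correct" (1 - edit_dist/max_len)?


Word 1: "tiger" (length 5)
Word 2: "correct" (length 7)
One optimal edit sequence:
  1. insert 'c'  (+1)
  2. substitute 't' -> 'o'  (+1)
  3. substitute 'i' -> 'r'  (+1)
  4. substitute 'g' -> 'r'  (+1)
  5. keep 'e'
  6. insert 'c'  (+1)
  7. substitute 'r' -> 't'  (+1)
Edit distance = 6
Max length = max(5, 7) = 7
Similarity = 1 - 6/7
= 0.1429


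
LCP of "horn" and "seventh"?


Word 1: "horn"
Word 2: "seventh"
Comparing from start:
  Pos 0: 'h' != 's' (stop)
LCP = "" (length 0)


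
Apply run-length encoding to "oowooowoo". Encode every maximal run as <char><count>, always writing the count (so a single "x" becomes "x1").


String: "oowooowoo"
Scanning for consecutive runs:
  'o' x 2
  'w' x 1
  'o' x 3
  'w' x 1
  'o' x 2
RLE = "o2w1o3w1o2"


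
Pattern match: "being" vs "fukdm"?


Pattern of "being": [0, 1, 2, 3, 4]
Pattern of "fukdm": [0, 1, 2, 3, 4]
Patterns match
Same pattern = Yes


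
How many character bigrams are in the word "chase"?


Word: "chase" (length 5)
Number of 2-grams = length - 2 + 1 = 5 - 2 + 1
= 4


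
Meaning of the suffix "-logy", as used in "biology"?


Suffix: -logy
As in: biology -> bio- + -logy
Meaning = study of


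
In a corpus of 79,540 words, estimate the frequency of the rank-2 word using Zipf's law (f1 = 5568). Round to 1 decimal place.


Zipf's law: f(r) = f(1) / r
f(1) = 5568
f(2) = 5568 / 2
= 2784.0 occurrences


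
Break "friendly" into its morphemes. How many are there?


Word: "friendly"
Morphemes: friend / -ly
Each morpheme carries meaning
= 2 morphemes


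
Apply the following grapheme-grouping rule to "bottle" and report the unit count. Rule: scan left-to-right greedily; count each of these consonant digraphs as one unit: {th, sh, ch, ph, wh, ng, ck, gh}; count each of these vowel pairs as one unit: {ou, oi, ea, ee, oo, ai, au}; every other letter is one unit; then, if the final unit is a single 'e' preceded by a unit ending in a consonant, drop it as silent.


Word: "bottle" (6 letters)
Left-to-right scan:
  1. 'b' (letter)
  2. 'o' (letter)
  3. 't' (letter)
  4. 't' (letter)
  5. 'l' (letter)
  6. 'e' (letter)
Units from scan: 6
Final unit is 'e' after a consonant -> drop as silent (-1)
Sound units = 5 units


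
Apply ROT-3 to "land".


Word: "land"
Shift: 3
Each letter → (letter + shift) mod 26:
  'l' (11) + 3 = 14 → 'o'
  'a' (0) + 3 = 3 → 'd'
  'n' (13) + 3 = 16 → 'q'
  'd' (3) + 3 = 6 → 'g'
Result = "odqg"


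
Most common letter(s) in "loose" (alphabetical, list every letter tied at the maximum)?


Word: "loose"
Letter counts:
  'e': 1
  'l': 1
  'o': 2
  's': 1
Maximum count = 2
Most frequent = 'o' (2 times each)


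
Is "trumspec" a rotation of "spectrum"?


Word: "spectrum", Candidate: "trumspec"
Method: check if candidate is substring of word+word
"spectrumspectrum" contains "trumspec"? Yes
Is rotation = Yes


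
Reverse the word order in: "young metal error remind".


Original: "young metal error remind"
Words (1..n): young | metal | error | remind
Reversed (n..1): remind | error | metal | young
Result = "remind error metal young"


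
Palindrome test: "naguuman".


Word: "naguuman"
Reversed: "namuugan"
Forward == Backward? naguuman != namuugan
Palindrome = No


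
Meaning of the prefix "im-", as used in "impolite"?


Prefix: im-
As in: impolite -> im- + polite
Meaning = not / into


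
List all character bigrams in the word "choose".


Word: "choose" (length 6)
Number of bigrams = 6 - 2 + 1 = 5
  Position 0: "ch"
  Position 1: "ho"
  Position 2: "oo"
  Position 3: "os"
  Position 4: "se"
Bigrams = "ch", "ho", "oo", "os", "se"


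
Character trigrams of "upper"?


Word: "upper" (length 5)
Number of trigrams = 5 - 3 + 1 = 3
  Position 0: "upp"
  Position 1: "ppe"
  Position 2: "per"
Trigrams = "upp", "ppe", "per"


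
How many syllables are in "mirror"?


Word: "mirror"
Syllable breakdown: mir | ror
Counting: 2 parts
= 2 syllables


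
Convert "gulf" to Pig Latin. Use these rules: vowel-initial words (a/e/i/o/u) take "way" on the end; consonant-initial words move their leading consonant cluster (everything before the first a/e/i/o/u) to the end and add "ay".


Word: "gulf"
Starts with consonant(s) → move to end, add 'ay'
Consonant cluster: "g"
Pig Latin = "ulfgay"


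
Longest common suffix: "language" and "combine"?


Word 1: "language"
Word 2: "combine"
Comparing from end:
  Pos -1: 'e' == 'e'
  Pos -2: 'g' != 'n' (stop)
LCS = "e" (length 1)


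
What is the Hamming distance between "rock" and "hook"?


Comparing character by character (same length = 4):
  Pos 0: 'r' vs 'h' !=
  Pos 1: 'o' vs 'o' =
  Pos 2: 'c' vs 'o' !=
  Pos 3: 'k' vs 'k' =
Hamming distance = 2


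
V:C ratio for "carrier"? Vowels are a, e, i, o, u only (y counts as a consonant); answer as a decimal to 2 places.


Word: "carrier"
Vowels (a,e,i,o,u): 3
Consonants: 4
Ratio = 3/4
= 0.75


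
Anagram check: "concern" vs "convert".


Word 1: "concern" → sorted: ccennor
Word 2: "convert" → sorted: cenortv
Same letters? ccennor != cenortv
Anagram = No


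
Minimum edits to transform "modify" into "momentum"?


Word 1: "modify" (length 6)
Word 2: "momentum" (length 8)
One optimal edit sequence (insert/delete/substitute each cost 1):
  1. keep 'm'
  2. keep 'o'
  3. insert 'm'  (+1)
  4. insert 'e'  (+1)
  5. substitute 'd' -> 'n'  (+1)
  6. substitute 'i' -> 't'  (+1)
  7. substitute 'f' -> 'u'  (+1)
  8. substitute 'y' -> 'm'  (+1)
Total edit operations: 6
Edit distance = 6


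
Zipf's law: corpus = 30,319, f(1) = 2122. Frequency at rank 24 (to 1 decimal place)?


Zipf's law: f(r) = f(1) / r
f(1) = 2122
f(24) = 2122 / 24
= 88.4 occurrences


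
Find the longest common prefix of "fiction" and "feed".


Word 1: "fiction"
Word 2: "feed"
Comparing from start:
  Pos 0: 'f' == 'f'
  Pos 1: 'i' != 'e' (stop)
LCP = "f" (length 1)


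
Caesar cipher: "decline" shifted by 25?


Word: "decline"
Shift: 25
Each letter → (letter + shift) mod 26:
  'd' (3) + 25 = 2 → 'c'
  'e' (4) + 25 = 3 → 'd'
  'c' (2) + 25 = 1 → 'b'
  'l' (11) + 25 = 10 → 'k'
  'i' (8) + 25 = 7 → 'h'
  'n' (13) + 25 = 12 → 'm'
  'e' (4) + 25 = 3 → 'd'
Result = "cdbkhmd"


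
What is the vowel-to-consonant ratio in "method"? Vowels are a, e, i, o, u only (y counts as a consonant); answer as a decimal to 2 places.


Word: "method"
Vowels (a,e,i,o,u): 2
Consonants: 4
Ratio = 2/4
= 0.50


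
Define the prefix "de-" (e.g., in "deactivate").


Prefix: de-
Example: deactivate (de- + activate)
Meaning = remove / reverse


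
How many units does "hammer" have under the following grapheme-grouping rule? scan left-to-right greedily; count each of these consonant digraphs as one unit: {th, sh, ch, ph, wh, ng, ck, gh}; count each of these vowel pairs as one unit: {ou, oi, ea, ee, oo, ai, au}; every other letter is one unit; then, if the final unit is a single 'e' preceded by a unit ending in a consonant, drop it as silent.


Word: "hammer" (6 letters)
Left-to-right scan:
  1. 'h' (letter)
  2. 'a' (letter)
  3. 'm' (letter)
  4. 'm' (letter)
  5. 'e' (letter)
  6. 'r' (letter)
Units from scan: 6
Sound units = 6 units


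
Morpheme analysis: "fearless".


Word: "fearless"
Morphemes: fear / -less
Each morpheme carries meaning
= 2 morphemes


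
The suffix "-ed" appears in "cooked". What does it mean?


Suffix: -ed
Example: cooked = cook + -ed
Meaning = past tense


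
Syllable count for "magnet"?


Word: "magnet"
Syllable breakdown: mag · net
Counting: 2 parts
= 2 syllables


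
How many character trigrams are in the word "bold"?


Word: "bold" (length 4)
Number of 3-grams = length - 3 + 1 = 4 - 3 + 1
= 2


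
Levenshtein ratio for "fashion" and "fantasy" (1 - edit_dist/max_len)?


Word 1: "fashion" (length 7)
Word 2: "fantasy" (length 7)
One optimal edit sequence:
  1. keep 'f'
  2. keep 'a'
  3. substitute 's' -> 'n'  (+1)
  4. substitute 'h' -> 't'  (+1)
  5. substitute 'i' -> 'a'  (+1)
  6. substitute 'o' -> 's'  (+1)
  7. substitute 'n' -> 'y'  (+1)
Edit distance = 5
Max length = max(7, 7) = 7
Similarity = 1 - 5/7
= 0.2857


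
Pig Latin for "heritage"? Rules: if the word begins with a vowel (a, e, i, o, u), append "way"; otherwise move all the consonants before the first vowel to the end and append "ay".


Word: "heritage"
Starts with consonant(s) → move to end, add 'ay'
Consonant cluster: "h"
Pig Latin = "eritagehay"


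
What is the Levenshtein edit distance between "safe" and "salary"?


Word 1: "safe" (length 4)
Word 2: "salary" (length 6)
One optimal edit sequence (insert/delete/substitute each cost 1):
  1. keep 's'
  2. insert 'a'  (+1)
  3. insert 'l'  (+1)
  4. keep 'a'
  5. substitute 'f' -> 'r'  (+1)
  6. substitute 'e' -> 'y'  (+1)
Total edit operations: 4
Edit distance = 4


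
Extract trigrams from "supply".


Word: "supply" (length 6)
Number of trigrams = 6 - 3 + 1 = 4
  Position 0: "sup"
  Position 1: "upp"
  Position 2: "ppl"
  Position 3: "ply"
Trigrams = "sup", "upp", "ppl", "ply"


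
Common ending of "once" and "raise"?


Word 1: "once"
Word 2: "raise"
Comparing from end:
  Pos -1: 'e' == 'e'
  Pos -2: 'c' != 's' (stop)
LCS = "e" (length 1)


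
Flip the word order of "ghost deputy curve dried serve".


Original: "ghost deputy curve dried serve"
Words (1..n): ghost | deputy | curve | dried | serve
Reversed (n..1): serve | dried | curve | deputy | ghost
Result = "serve dried curve deputy ghost"
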